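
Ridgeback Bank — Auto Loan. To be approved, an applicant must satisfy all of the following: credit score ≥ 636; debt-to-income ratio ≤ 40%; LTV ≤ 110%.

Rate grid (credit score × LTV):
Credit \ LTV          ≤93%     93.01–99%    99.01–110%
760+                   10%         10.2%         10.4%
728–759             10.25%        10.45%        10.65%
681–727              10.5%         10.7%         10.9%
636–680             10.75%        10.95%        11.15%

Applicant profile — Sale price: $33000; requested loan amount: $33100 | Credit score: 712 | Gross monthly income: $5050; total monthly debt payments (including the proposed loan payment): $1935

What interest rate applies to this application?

Credit score 712 ≥ 636; DTI: 1,935 ÷ 5,050 = 38.3%, within the 40% cap
Loan-to-value = 33,100/33,000 = 100.3% — pass (110% max)
Score 712 is in the 681–727 band; LTV 100.3% is in the 99.01–110% band → 10.9%.

10.9%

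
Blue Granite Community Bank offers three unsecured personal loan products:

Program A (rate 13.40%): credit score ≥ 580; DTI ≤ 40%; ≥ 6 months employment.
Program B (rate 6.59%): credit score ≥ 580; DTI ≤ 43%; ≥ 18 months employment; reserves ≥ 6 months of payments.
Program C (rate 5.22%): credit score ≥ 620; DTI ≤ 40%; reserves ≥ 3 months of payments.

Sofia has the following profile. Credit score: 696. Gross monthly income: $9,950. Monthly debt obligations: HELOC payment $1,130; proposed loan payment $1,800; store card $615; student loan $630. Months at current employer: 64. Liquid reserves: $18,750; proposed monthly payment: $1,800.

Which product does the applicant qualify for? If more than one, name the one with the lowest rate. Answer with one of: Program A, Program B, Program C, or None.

Total debts = (1,130 + 1,800 + 615 + 630) = 4,175; DTI = 4,175/9,950 = 42%.
Reserves = 18,750/1,800 = 10.4 months.
Program A: score 696 ≥ 580; DTI 42% > 40%; employment 64 ≥ 6 mo → does not qualify.
Program B: score 696 ≥ 580; DTI 42% ≤ 43%; employment 64 ≥ 18 mo; reserves 10.4 ≥ 6 mo → qualifies.
Program C: score 696 ≥ 620; DTI 42% > 40%; reserves 10.4 ≥ 3 mo → does not qualify.

Program B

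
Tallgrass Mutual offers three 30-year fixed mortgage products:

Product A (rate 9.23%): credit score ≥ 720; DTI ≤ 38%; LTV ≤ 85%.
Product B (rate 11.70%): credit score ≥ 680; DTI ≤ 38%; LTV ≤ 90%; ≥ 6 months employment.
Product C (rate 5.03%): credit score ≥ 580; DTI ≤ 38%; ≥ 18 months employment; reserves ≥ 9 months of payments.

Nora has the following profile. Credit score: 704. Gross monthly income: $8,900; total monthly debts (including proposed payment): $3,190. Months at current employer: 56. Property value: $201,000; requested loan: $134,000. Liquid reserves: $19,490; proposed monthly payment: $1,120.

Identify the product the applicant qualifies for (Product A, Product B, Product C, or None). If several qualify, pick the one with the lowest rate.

Product C

DTI = 3,190/8,900 = 35.8%.
LTV = 134,000/201,000 = 66.7%.
Reserves = 19,490/1,120 = 17.4 months.
Product A: score 704 < 720; DTI 35.8% ≤ 38%; LTV 66.7% ≤ 85% → does not qualify.
Product B: score 704 ≥ 680; DTI 35.8% ≤ 38%; LTV 66.7% ≤ 90%; employment 56 ≥ 6 mo → qualifies.
Product C: score 704 ≥ 580; DTI 35.8% ≤ 38%; employment 56 ≥ 18 mo; reserves 17.4 ≥ 9 mo → qualifies.
Qualifying: Product B, Product C. Lowest rate is 5.03% → Product C.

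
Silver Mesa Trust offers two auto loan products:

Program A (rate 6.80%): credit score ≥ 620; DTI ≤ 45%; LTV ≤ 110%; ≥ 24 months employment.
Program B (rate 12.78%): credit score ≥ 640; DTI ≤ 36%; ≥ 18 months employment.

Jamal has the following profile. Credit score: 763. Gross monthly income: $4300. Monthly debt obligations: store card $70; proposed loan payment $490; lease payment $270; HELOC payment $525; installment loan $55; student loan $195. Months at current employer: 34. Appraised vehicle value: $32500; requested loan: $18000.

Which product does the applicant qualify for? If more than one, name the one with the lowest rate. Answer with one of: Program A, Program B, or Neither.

Program A

Total debts = (70 + 490 + 270 + 525 + 55 + 195) = 1,605; DTI = 1,605/4,300 = 37.3%.
LTV = 18,000/32,500 = 55.4%.
Program A: score 763 ≥ 620; DTI 37.3% ≤ 45%; LTV 55.4% ≤ 110%; employment 34 ≥ 24 mo → qualifies.
Program B: score 763 ≥ 640; DTI 37.3% > 36%; employment 34 ≥ 18 mo → does not qualify.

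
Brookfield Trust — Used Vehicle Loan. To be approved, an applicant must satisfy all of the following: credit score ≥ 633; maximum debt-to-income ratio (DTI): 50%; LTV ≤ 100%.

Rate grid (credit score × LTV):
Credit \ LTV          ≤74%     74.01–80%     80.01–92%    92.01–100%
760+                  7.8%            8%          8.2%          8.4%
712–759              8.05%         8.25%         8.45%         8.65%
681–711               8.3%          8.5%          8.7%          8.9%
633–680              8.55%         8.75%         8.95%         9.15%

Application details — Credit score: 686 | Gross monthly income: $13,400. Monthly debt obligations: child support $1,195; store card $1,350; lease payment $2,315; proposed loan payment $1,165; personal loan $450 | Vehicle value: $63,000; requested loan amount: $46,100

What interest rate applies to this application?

8.3%

Credit score 686 ≥ 633; Total monthly debts = (1,195 + 1,350 + 2,315 + 1,165 + 450) = 6,475. DTI = 6,475/13,400 = 48.3% ≤ 50%
LTV = 46,100/63,000 = 73.2% ≤ 100%
Score 686 is in the 681–711 band; LTV 73.2% is in the ≤74% band → 8.3%.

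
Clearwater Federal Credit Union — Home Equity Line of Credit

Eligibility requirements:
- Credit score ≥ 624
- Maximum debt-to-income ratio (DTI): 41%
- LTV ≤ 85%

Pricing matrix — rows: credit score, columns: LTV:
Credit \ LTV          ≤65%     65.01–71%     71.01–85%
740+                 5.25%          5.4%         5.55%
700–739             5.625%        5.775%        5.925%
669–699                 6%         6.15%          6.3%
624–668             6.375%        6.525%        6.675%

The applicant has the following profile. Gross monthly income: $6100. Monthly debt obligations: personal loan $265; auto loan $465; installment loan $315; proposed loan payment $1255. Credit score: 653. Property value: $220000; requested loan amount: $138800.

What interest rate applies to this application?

Credit score 653 ≥ 624; Total monthly debts = (265 + 465 + 315 + 1,255) = 2,300. DTI = 2,300/6,100 = 37.7% ≤ 41%
Loan-to-value = 138,800/220,000 = 63.1% — pass (85% max)
Row: 653 falls in 624–668. Column: 63.1% falls in ≤65%. Rate = 6.375%.

6.375%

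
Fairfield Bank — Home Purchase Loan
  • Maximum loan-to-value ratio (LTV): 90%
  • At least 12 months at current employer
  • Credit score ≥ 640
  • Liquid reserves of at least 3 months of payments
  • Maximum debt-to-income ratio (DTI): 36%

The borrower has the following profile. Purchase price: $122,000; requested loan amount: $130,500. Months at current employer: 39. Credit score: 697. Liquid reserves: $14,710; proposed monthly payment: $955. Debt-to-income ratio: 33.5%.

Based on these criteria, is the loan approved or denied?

Denied

LTV = 130,500/122,000 = 107% > 90%
Employment 39 ≥ 12 months
Credit score 697 ≥ 640 (meets)
Reserves: 14,710 ÷ 955 = 15.4 months (meets 3-month minimum)
DTI 33.5% ≤ 36%
Fails on LTV.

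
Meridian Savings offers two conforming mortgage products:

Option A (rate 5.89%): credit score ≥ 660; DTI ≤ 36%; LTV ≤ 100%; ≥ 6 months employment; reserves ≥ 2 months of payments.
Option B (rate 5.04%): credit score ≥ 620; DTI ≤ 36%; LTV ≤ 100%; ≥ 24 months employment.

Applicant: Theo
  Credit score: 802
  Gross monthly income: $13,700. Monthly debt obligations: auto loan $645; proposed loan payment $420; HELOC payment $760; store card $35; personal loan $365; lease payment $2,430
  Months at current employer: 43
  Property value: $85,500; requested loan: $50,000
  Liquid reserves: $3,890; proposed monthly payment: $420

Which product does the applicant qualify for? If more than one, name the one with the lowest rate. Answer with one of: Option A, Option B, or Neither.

Total debts = (645 + 420 + 760 + 35 + 365 + 2,430) = 4,655; DTI = 4,655/13,700 = 34%.
LTV = 50,000/85,500 = 58.5%.
Reserves = 3,890/420 = 9.3 months.
Option A: score 802 ≥ 660; DTI 34% ≤ 36%; LTV 58.5% ≤ 100%; employment 43 ≥ 6 mo; reserves 9.3 ≥ 2 mo → qualifies.
Option B: score 802 ≥ 620; DTI 34% ≤ 36%; LTV 58.5% ≤ 100%; employment 43 ≥ 24 mo → qualifies.
Qualifying: Option A, Option B. Lowest rate is 5.04% → Option B.

Option B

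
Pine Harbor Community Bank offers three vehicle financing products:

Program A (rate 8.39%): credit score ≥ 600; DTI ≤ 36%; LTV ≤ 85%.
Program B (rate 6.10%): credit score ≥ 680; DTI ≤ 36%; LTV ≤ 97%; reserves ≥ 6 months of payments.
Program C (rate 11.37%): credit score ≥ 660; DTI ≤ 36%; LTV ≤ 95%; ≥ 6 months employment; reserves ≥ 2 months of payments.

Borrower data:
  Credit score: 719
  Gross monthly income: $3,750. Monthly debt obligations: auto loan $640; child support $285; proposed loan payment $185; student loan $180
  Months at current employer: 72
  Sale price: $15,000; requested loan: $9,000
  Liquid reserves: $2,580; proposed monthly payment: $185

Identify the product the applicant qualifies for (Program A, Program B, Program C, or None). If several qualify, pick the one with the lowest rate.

Total debts = (640 + 285 + 185 + 180) = 1,290; DTI = 1,290/3,750 = 34.4%.
LTV = 9,000/15,000 = 60%.
Reserves = 2,580/185 = 13.9 months.
Program A: score 719 ≥ 600; DTI 34.4% ≤ 36%; LTV 60% ≤ 85% → qualifies.
Program B: score 719 ≥ 680; DTI 34.4% ≤ 36%; LTV 60% ≤ 97%; reserves 13.9 ≥ 6 mo → qualifies.
Program C: score 719 ≥ 660; DTI 34.4% ≤ 36%; LTV 60% ≤ 95%; employment 72 ≥ 6 mo; reserves 13.9 ≥ 2 mo → qualifies.
Qualifying: Program A, Program B, Program C. Lowest rate is 6.10% → Program B.

Program B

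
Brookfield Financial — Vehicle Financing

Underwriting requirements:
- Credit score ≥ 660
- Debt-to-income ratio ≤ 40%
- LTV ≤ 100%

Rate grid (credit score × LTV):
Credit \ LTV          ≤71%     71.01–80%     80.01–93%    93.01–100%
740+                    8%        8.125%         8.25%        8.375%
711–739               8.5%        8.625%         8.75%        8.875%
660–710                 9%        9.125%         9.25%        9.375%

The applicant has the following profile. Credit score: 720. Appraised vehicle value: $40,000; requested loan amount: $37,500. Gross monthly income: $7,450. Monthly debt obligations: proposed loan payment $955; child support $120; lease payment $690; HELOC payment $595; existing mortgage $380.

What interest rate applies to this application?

8.875%

Credit score 720 ≥ 660; Total monthly debts = (955 + 120 + 690 + 595 + 380) = 2,740. Debt-to-income = 2,740/7,450 = 36.8% — meets 40% limit
Loan-to-value = 37,500/40,000 = 93.8% — pass (100% max)
Row: 720 falls in 711–739. Column: 93.8% falls in 93.01–100%. Rate = 8.875%.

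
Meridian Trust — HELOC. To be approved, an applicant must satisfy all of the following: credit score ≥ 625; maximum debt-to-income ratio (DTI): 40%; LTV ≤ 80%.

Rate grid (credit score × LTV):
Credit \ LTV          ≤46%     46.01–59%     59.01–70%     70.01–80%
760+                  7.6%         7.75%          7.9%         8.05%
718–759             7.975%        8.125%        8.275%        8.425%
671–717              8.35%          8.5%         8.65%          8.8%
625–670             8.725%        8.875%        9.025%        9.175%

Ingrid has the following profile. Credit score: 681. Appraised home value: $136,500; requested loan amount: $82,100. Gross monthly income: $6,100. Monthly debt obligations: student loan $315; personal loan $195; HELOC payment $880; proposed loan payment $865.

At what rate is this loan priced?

Credit score 681 ≥ 625; Total monthly debts = (315 + 195 + 880 + 865) = 2,255. DTI: 2,255 ÷ 6,100 = 37%, within the 40% cap
Loan-to-value = 82,100/136,500 = 60.1% — pass (80% max)
Row: 681 falls in 671–717. Column: 60.1% falls in 59.01–70%. Rate = 8.65%.

8.65%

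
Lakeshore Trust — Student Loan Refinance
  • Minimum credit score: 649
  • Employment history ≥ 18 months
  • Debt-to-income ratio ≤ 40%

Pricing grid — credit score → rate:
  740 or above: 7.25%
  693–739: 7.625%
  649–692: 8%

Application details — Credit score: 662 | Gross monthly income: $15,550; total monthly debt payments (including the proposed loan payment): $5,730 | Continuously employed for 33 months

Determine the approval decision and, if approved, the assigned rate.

Approved at 8%

Credit score 662 ≥ 649 (meets minimum)
Employment 33 ≥ 18 months
Debt-to-income = 5,730/15,550 = 36.8% — meets 40% limit
All requirements met. Score 662 falls in the 649–692 tier → 8%.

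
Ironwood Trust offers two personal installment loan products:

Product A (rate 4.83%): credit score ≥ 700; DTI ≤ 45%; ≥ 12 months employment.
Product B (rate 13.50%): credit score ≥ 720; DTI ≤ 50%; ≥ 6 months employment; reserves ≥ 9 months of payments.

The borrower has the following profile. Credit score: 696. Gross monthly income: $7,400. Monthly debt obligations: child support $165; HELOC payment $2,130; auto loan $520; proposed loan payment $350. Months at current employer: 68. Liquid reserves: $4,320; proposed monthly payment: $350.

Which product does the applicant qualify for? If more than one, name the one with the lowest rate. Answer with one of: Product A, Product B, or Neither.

Total debts = (165 + 2,130 + 520 + 350) = 3,165; DTI = 3,165/7,400 = 42.8%.
Reserves = 4,320/350 = 12.3 months.
Product A: score 696 < 700; DTI 42.8% ≤ 45%; employment 68 ≥ 12 mo → does not qualify.
Product B: score 696 < 720; DTI 42.8% ≤ 50%; employment 68 ≥ 6 mo; reserves 12.3 ≥ 9 mo → does not qualify.

Neither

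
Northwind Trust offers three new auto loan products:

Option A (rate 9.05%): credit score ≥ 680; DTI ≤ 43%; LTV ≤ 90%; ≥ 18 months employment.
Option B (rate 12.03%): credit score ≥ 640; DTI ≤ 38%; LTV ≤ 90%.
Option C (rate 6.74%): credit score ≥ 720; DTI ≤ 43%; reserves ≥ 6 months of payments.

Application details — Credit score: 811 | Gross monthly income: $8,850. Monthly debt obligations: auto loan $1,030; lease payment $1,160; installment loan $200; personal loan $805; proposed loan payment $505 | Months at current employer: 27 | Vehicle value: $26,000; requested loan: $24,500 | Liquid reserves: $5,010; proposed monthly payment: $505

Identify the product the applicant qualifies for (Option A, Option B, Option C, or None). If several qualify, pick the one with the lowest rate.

Total debts = (1,030 + 1,160 + 200 + 805 + 505) = 3,700; DTI = 3,700/8,850 = 41.8%.
LTV = 24,500/26,000 = 94.2%.
Reserves = 5,010/505 = 9.9 months.
Option A: score 811 ≥ 680; DTI 41.8% ≤ 43%; LTV 94.2% > 90%; employment 27 ≥ 18 mo → does not qualify.
Option B: score 811 ≥ 640; DTI 41.8% > 38%; LTV 94.2% > 90% → does not qualify.
Option C: score 811 ≥ 720; DTI 41.8% ≤ 43%; reserves 9.9 ≥ 6 mo → qualifies.

Option C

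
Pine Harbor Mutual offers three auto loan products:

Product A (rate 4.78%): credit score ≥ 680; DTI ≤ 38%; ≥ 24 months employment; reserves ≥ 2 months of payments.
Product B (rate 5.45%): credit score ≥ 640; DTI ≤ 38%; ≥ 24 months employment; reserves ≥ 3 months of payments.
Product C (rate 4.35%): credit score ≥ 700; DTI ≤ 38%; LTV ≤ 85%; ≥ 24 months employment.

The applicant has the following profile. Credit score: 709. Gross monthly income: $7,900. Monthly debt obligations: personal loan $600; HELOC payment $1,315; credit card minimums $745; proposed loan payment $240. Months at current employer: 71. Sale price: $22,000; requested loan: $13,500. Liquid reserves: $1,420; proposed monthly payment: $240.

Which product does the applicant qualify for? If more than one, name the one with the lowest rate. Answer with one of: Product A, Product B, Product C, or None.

Total debts = (600 + 1,315 + 745 + 240) = 2,900; DTI = 2,900/7,900 = 36.7%.
LTV = 13,500/22,000 = 61.4%.
Reserves = 1,420/240 = 5.9 months.
Product A: score 709 ≥ 680; DTI 36.7% ≤ 38%; employment 71 ≥ 24 mo; reserves 5.9 ≥ 2 mo → qualifies.
Product B: score 709 ≥ 640; DTI 36.7% ≤ 38%; employment 71 ≥ 24 mo; reserves 5.9 ≥ 3 mo → qualifies.
Product C: score 709 ≥ 700; DTI 36.7% ≤ 38%; LTV 61.4% ≤ 85%; employment 71 ≥ 24 mo → qualifies.
Qualifying: Product A, Product B, Product C. Lowest rate is 4.35% → Product C.

Product C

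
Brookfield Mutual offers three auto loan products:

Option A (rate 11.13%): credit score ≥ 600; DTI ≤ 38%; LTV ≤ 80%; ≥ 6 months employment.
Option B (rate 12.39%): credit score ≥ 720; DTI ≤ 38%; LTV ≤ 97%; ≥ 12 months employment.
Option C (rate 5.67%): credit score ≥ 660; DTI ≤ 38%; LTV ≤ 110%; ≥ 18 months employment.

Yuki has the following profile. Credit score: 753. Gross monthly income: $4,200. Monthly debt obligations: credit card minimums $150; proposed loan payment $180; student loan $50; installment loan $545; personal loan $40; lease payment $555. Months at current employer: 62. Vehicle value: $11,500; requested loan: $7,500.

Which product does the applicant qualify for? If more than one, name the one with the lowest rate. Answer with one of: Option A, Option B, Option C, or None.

Option C

Total debts = (150 + 180 + 50 + 545 + 40 + 555) = 1,520; DTI = 1,520/4,200 = 36.2%.
LTV = 7,500/11,500 = 65.2%.
Option A: score 753 ≥ 600; DTI 36.2% ≤ 38%; LTV 65.2% ≤ 80%; employment 62 ≥ 6 mo → qualifies.
Option B: score 753 ≥ 720; DTI 36.2% ≤ 38%; LTV 65.2% ≤ 97%; employment 62 ≥ 12 mo → qualifies.
Option C: score 753 ≥ 660; DTI 36.2% ≤ 38%; LTV 65.2% ≤ 110%; employment 62 ≥ 18 mo → qualifies.
Qualifying: Option A, Option B, Option C. Lowest rate is 5.67% → Option C.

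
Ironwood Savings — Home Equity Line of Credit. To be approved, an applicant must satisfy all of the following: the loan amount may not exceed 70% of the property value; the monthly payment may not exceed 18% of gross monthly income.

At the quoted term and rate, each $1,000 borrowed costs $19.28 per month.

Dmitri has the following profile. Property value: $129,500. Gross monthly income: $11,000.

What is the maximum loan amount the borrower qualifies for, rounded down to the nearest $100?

$90,600

Payment cap: 18% × $11,000 = $1,980/month.
At $19.28 per $1,000, that supports 1,980/19.28 × 1,000 ≈ $102,697 → $102,600.
LTV cap: 70% × $129,500 = $90,650 → $90,600.
Binding constraint: loan-to-value.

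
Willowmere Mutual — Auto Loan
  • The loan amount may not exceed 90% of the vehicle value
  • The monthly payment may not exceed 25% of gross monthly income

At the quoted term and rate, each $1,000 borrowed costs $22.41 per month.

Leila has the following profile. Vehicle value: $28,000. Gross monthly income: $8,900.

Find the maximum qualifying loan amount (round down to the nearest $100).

$25,200

Payment cap: 25% × $8,900 = $2,225/month.
At $22.41 per $1,000, that supports 2,225/22.41 × 1,000 ≈ $99,286 → $99,200.
LTV cap: 90% × $28,000 = $25,200 → $25,200.
Binding constraint: loan-to-value.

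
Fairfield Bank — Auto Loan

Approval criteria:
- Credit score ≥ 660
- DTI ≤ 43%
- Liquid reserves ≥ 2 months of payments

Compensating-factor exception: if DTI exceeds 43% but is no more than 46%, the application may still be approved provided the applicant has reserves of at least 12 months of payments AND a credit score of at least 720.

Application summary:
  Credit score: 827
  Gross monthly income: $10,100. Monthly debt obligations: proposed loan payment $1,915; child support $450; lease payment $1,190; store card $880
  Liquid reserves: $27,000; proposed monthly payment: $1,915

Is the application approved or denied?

Approved

Credit score 827 ≥ 660 (meets base)
Total debts = (1,915 + 450 + 1,190 + 880) = 4,435. DTI = 4,435/10,100 = 43.9% > 43% — standard DTI limit exceeded.
Reserves = 27,000/1,915 = 14.1 months ≥ 2
43.9% falls in the override range (43%–46%), so the compensating-factor test applies.
Reserves 14.1 ≥ 12 months; credit score 827 ≥ 720.
Both compensating conditions met → exception applies.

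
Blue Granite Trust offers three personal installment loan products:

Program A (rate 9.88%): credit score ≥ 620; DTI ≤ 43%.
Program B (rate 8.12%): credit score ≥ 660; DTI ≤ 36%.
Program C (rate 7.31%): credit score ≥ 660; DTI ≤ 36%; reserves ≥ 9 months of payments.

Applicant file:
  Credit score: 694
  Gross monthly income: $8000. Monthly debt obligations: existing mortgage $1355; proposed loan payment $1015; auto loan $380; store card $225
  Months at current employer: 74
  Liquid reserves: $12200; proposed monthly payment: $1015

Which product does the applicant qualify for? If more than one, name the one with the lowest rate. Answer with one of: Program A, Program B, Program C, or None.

Program A

Total debts = (1,355 + 1,015 + 380 + 225) = 2,975; DTI = 2,975/8,000 = 37.2%.
Reserves = 12,200/1,015 = 12.0 months.
Program A: score 694 ≥ 620; DTI 37.2% ≤ 43% → qualifies.
Program B: score 694 ≥ 660; DTI 37.2% > 36% → does not qualify.
Program C: score 694 ≥ 660; DTI 37.2% > 36%; reserves 12.0 ≥ 9 mo → does not qualify.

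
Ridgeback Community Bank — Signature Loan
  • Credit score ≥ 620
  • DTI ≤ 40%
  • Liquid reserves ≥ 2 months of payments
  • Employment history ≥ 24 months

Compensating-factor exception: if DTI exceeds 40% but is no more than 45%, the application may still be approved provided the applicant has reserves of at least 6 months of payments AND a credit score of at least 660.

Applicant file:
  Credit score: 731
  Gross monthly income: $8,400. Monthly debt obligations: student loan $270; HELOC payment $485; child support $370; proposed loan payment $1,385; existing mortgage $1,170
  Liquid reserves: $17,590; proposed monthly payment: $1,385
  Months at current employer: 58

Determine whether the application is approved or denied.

Credit score 731 ≥ 620 (meets base)
Total debts = (270 + 485 + 370 + 1,385 + 1,170) = 3,680. DTI: 3,680 ÷ 8,400 = 43.8%, over the 40% base limit.
Reserves = 17,590/1,385 = 12.7 months ≥ 2
Employment 58 ≥ 24 months
DTI 43.8% is within the 40%–45% exception band; checking compensating factors.
Reserves 12.7 ≥ 6 months; credit score 731 ≥ 660.
Both override conditions satisfied; DTI exception granted.

Approved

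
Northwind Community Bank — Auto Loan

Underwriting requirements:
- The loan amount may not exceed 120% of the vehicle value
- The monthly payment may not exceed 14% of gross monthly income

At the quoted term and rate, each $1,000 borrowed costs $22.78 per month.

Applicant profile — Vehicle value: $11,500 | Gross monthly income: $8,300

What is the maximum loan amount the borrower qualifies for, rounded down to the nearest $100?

$13,800

Payment cap: 14% × $8,300 = $1,162/month.
At $22.78 per $1,000, that supports 1,162/22.78 × 1,000 ≈ $51,009 → $51,000.
LTV cap: 120% × $11,500 = $13,800 → $13,800.
Binding constraint: loan-to-value.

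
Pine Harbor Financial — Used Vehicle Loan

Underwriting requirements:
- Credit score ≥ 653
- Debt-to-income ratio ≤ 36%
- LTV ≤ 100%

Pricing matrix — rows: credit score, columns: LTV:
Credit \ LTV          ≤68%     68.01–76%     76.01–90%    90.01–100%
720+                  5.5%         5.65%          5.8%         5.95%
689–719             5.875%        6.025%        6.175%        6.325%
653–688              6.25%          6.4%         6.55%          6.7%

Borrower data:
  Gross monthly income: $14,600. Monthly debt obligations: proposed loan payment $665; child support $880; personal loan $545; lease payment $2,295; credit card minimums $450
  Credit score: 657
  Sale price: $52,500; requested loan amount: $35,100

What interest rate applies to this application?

6.25%

Credit score 657 ≥ 653; Total monthly debts = (665 + 880 + 545 + 2,295 + 450) = 4,835. DTI = 4,835/14,600 = 33.1% ≤ 36%
Loan-to-value = 35,100/52,500 = 66.9% — pass (100% max)
Credit 657 → row 653–688; LTV 66.9% → column ≤68%. Grid cell → 6.25%.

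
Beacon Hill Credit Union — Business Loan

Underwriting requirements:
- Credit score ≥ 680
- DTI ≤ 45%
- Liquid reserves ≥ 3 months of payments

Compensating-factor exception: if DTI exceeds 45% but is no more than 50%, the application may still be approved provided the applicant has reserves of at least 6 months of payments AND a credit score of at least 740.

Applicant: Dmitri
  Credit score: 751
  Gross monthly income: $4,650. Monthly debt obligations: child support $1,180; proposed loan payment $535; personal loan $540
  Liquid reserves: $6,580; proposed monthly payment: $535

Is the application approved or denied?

Approved

Credit score 751 ≥ 680 (meets base)
Total debts = (1,180 + 535 + 540) = 2,255. DTI = 2,255/4,650 = 48.5% > 45% — standard DTI limit exceeded.
Reserves: 6,580 ÷ 535 = 12.3 months (meets 3-month minimum)
48.5% falls in the override range (45%–50%), so the compensating-factor test applies.
Override check — reserves: 12.3 mo (ok); score: 751 (ok).
Both override conditions satisfied; DTI exception granted.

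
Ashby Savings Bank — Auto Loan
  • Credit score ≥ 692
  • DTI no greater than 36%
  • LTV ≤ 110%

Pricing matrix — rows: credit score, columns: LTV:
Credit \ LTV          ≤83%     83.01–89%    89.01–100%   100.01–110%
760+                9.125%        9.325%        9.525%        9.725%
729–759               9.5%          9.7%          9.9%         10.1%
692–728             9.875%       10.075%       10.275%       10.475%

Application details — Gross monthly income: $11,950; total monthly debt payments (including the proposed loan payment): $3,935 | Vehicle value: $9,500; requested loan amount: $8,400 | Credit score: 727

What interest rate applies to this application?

Credit score 727 ≥ 692; Debt-to-income = 3,935/11,950 = 32.9% — meets 36% limit
Loan-to-value = 8,400/9,500 = 88.4% — pass (110% max)
Credit 727 → row 692–728; LTV 88.4% → column 83.01–89%. Grid cell → 10.075%.

10.075%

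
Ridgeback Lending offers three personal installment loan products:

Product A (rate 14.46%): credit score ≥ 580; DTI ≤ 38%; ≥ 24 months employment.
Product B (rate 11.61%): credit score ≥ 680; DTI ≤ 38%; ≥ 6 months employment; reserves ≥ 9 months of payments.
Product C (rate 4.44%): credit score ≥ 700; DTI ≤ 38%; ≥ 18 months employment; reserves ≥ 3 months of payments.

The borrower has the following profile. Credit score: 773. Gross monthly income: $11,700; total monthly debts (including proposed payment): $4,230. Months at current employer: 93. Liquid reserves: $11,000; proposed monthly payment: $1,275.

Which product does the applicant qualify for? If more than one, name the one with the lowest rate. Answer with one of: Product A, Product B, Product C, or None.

Product C

DTI = 4,230/11,700 = 36.2%.
Reserves = 11,000/1,275 = 8.6 months.
Product A: score 773 ≥ 580; DTI 36.2% ≤ 38%; employment 93 ≥ 24 mo → qualifies.
Product B: score 773 ≥ 680; DTI 36.2% ≤ 38%; employment 93 ≥ 6 mo; reserves 8.6 < 9 mo → does not qualify.
Product C: score 773 ≥ 700; DTI 36.2% ≤ 38%; employment 93 ≥ 18 mo; reserves 8.6 ≥ 3 mo → qualifies.
Qualifying: Product A, Product C. Lowest rate is 4.44% → Product C.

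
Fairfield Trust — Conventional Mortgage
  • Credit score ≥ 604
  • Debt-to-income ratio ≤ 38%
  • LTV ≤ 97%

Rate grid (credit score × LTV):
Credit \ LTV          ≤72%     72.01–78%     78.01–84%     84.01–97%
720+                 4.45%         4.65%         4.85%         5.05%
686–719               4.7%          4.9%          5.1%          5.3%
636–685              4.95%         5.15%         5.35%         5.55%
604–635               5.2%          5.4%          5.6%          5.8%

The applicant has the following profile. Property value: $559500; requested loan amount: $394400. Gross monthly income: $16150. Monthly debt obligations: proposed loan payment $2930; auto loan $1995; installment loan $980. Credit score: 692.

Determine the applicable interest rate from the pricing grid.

4.7%

Credit score 692 ≥ 604; Total monthly debts = (2,930 + 1,995 + 980) = 5,905. Debt-to-income = 5,905/16,150 = 36.6% — meets 38% limit
LTV = 394,400/559,500 = 70.5% ≤ 97%
Score 692 is in the 686–719 band; LTV 70.5% is in the ≤72% band → 4.7%.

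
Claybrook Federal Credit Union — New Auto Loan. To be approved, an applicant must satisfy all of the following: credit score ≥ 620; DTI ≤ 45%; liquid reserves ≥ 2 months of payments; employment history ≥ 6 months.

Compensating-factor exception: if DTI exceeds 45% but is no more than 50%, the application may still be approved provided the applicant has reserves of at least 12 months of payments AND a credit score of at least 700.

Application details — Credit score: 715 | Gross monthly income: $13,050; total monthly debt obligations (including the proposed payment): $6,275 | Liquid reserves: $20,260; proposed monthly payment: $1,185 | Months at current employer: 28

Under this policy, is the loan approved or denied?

Credit score 715 ≥ 620 (meets base)
DTI = 6,275/13,050 = 48.1% > 45% — standard DTI limit exceeded.
Liquid reserves cover 20,260/1,185 = 17.1 months — ≥ 2 required
Employment 28 ≥ 6 months
48.1% falls in the override range (45%–50%), so the compensating-factor test applies.
Override check — reserves: 17.1 mo (ok); score: 715 (ok).
Both override conditions satisfied; DTI exception granted.

Approved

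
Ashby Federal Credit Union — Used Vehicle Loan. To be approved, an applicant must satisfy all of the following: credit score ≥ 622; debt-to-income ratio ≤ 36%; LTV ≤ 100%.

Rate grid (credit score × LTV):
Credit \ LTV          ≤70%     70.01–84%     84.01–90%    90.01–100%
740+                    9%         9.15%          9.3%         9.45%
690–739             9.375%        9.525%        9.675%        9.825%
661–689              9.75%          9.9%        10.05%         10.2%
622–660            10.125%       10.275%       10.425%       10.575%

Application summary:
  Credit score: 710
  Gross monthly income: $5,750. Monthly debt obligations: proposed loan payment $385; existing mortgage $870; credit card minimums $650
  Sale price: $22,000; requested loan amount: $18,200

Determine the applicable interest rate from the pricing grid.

9.525%

Credit score 710 ≥ 622; Total monthly debts = (385 + 870 + 650) = 1,905. Debt-to-income = 1,905/5,750 = 33.1% — meets 36% limit
LTV = 18,200/22,000 = 82.7% ≤ 100%
Row: 710 falls in 690–739. Column: 82.7% falls in 70.01–84%. Rate = 9.525%.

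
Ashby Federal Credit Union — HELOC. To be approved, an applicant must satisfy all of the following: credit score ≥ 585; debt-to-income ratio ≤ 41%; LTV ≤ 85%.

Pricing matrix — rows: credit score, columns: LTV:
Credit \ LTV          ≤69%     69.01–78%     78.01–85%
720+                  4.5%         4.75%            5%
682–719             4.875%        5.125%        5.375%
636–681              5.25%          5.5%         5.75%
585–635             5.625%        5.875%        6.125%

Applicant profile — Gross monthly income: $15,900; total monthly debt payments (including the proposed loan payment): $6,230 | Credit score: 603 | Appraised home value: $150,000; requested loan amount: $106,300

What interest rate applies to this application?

5.875%

Credit score 603 ≥ 585; DTI = 6,230/15,900 = 39.2% ≤ 41%
Loan-to-value = 106,300/150,000 = 70.9% — pass (85% max)
Credit 603 → row 585–635; LTV 70.9% → column 69.01–78%. Grid cell → 5.875%.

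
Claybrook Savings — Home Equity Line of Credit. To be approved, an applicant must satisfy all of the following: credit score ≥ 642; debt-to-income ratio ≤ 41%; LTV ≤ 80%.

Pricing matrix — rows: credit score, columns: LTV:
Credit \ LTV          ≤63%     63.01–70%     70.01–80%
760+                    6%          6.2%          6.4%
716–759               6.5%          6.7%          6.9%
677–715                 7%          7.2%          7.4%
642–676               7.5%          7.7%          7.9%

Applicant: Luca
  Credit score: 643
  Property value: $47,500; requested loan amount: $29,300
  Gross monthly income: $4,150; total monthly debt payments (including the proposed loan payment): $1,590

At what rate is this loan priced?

Credit score 643 ≥ 642; Debt-to-income = 1,590/4,150 = 38.3% — meets 41% limit
LTV = 29,300/47,500 = 61.7% ≤ 80%
Score 643 is in the 642–676 band; LTV 61.7% is in the ≤63% band → 7.5%.

7.5%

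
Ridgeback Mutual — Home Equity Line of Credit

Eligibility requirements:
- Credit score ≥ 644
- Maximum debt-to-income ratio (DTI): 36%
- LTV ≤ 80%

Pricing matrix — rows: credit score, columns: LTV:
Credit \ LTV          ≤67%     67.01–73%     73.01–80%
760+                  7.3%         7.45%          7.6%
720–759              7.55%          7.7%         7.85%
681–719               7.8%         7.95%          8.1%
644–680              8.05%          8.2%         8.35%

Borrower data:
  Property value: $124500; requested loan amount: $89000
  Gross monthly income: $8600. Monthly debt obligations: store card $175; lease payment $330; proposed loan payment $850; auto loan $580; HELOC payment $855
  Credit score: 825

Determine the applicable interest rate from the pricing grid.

7.45%

Credit score 825 ≥ 644; Total monthly debts = (175 + 330 + 850 + 580 + 855) = 2,790. DTI: 2,790 ÷ 8,600 = 32.4%, within the 36% cap
Loan-to-value = 89,000/124,500 = 71.5% — pass (80% max)
Row: 825 falls in 760+. Column: 71.5% falls in 67.01–73%. Rate = 7.45%.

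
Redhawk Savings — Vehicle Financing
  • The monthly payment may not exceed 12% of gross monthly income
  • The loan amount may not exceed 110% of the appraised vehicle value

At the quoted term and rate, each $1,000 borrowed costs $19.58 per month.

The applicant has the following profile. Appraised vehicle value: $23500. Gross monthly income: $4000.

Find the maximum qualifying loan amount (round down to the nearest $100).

Payment cap: 12% × $4,000 = $480/month.
At $19.58 per $1,000, that supports 480/19.58 × 1,000 ≈ $24,514 → $24,500.
LTV cap: 110% × $23,500 = $25,850 → $25,800.
Binding constraint: payment-to-income.

$24,500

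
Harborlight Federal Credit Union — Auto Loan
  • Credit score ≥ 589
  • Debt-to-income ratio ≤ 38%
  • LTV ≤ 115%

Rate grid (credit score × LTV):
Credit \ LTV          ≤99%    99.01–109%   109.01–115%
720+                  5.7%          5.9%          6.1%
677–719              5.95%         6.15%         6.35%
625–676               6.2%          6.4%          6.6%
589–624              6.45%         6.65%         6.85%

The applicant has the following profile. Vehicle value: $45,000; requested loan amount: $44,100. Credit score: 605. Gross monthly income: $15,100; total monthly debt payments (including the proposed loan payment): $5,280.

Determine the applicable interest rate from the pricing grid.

Credit score 605 ≥ 589; Debt-to-income = 5,280/15,100 = 35% — meets 38% limit
Loan-to-value = 44,100/45,000 = 98% — pass (115% max)
Credit 605 → row 589–624; LTV 98% → column ≤99%. Grid cell → 6.45%.

6.45%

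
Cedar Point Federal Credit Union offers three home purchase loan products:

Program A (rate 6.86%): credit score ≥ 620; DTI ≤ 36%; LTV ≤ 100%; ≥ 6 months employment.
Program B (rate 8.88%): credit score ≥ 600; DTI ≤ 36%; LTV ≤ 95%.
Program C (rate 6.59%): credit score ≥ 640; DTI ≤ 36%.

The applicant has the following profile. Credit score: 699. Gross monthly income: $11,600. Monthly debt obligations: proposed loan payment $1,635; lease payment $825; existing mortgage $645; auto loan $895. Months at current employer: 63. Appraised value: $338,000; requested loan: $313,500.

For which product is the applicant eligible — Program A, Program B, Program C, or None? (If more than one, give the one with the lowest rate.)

Total debts = (1,635 + 825 + 645 + 895) = 4,000; DTI = 4,000/11,600 = 34.5%.
LTV = 313,500/338,000 = 92.8%.
Program A: score 699 ≥ 620; DTI 34.5% ≤ 36%; LTV 92.8% ≤ 100%; employment 63 ≥ 6 mo → qualifies.
Program B: score 699 ≥ 600; DTI 34.5% ≤ 36%; LTV 92.8% ≤ 95% → qualifies.
Program C: score 699 ≥ 640; DTI 34.5% ≤ 36% → qualifies.
Qualifying: Program A, Program B, Program C. Lowest rate is 6.59% → Program C.

Program C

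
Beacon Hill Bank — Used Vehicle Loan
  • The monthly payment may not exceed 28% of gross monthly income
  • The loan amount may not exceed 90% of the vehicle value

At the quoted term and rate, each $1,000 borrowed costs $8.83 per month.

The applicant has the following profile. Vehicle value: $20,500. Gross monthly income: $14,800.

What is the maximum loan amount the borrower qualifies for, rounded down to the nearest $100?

Payment cap: 28% × $14,800 = $4,144/month.
At $8.83 per $1,000, that supports 4,144/8.83 × 1,000 ≈ $469,309 → $469,300.
LTV cap: 90% × $20,500 = $18,450 → $18,400.
Binding constraint: loan-to-value.

$18,400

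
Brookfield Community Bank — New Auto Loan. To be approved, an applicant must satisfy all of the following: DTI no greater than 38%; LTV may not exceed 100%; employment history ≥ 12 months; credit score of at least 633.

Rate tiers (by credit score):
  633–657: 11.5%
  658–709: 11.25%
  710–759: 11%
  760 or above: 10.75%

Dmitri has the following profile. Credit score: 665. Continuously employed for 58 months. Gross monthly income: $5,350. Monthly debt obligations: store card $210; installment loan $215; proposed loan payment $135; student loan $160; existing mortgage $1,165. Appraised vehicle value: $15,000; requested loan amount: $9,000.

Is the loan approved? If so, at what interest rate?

Credit score 665 ≥ 633 (meets minimum)
Total monthly debts = (210 + 215 + 135 + 160 + 1,165) = 1,885. DTI = 1,885/5,350 = 35.2% ≤ 38%
Employment 58 ≥ 12 months
LTV: 9,000 ÷ 15,000 = 60%, within 100% cap
All requirements met. Score 665 falls in the 658–709 tier → 11.25%.

Approved at 11.25%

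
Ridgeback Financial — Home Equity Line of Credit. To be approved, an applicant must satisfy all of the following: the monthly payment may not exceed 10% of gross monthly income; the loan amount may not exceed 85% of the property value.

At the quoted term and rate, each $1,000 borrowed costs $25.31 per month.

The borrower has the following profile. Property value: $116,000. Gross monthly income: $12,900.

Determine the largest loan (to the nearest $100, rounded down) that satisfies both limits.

$50,900

Payment cap: 10% × $12,900 = $1,290/month.
At $25.31 per $1,000, that supports 1,290/25.31 × 1,000 ≈ $50,967 → $50,900.
LTV cap: 85% × $116,000 = $98,600 → $98,600.
Binding constraint: payment-to-income.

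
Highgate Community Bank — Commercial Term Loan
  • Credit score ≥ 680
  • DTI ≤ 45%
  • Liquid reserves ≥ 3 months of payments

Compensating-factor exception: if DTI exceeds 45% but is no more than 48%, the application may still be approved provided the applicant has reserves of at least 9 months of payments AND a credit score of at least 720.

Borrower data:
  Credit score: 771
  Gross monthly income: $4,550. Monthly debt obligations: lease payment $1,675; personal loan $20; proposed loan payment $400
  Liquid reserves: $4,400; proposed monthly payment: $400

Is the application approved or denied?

Credit score 771 ≥ 680 (meets base)
Total debts = (1,675 + 20 + 400) = 2,095. DTI = 2,095/4,550 = 46% > 45% — standard DTI limit exceeded.
Reserves = 4,400/400 = 11.0 months ≥ 3
46% falls in the override range (45%–48%), so the compensating-factor test applies.
Reserves 11.0 ≥ 9 months; credit score 771 ≥ 720.
Both override conditions satisfied; DTI exception granted.

Approved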